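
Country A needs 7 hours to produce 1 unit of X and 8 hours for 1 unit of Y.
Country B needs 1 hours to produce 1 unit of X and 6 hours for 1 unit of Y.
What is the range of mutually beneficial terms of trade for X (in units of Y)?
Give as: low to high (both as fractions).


Opportunity cost of X for Country A = hours_X / hours_Y = 7/8 = 7/8 units of Y
Opportunity cost of X for Country B = hours_X / hours_Y = 1/6 = 1/6 units of Y
Terms of trade must be between the two opportunity costs.
Range: 1/6 to 7/8

1/6 to 7/8


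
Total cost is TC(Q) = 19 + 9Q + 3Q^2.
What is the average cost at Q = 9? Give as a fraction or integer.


TC(9) = 19 + 9*9 + 3*9^2
TC(9) = 19 + 81 + 243 = 343
AC = TC/Q = 343/9 = 343/9

343/9


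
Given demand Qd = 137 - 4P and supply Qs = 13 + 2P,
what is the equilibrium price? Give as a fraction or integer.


At equilibrium, Qd = Qs.
137 - 4P = 13 + 2P
137 - 13 = 4P + 2P
124 = 6P
P* = 124/6 = 62/3

62/3


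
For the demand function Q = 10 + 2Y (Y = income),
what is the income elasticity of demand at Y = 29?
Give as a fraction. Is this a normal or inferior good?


dQ/dY = 2
At Y = 29: Q = 10 + 2*29 = 68
Ey = (dQ/dY)(Y/Q) = 2 * 29 / 68 = 29/34
Since Ey > 0, this is a normal good.

29/34 (normal good)


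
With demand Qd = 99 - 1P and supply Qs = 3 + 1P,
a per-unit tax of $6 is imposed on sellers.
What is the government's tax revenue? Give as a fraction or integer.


With tax on sellers, new supply: Qs' = 3 + 1(P - 6)
= 1P - 3
New equilibrium quantity:
Q_new = 48
Tax revenue = tax * Q_new = 6 * 48 = 288

288


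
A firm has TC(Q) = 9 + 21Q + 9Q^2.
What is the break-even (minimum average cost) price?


AC(Q) = 9/Q + 21 + 9Q
To minimize: dAC/dQ = -9/Q^2 + 9 = 0
Q^2 = 9/9 = 1
Q* = 1
Min AC = 9/1 + 21 + 9*1
Min AC = 9 + 21 + 9 = 39

39


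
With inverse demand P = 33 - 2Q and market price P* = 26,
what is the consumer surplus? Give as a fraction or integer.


Maximum willingness to pay (at Q=0): P_max = 33
Quantity demanded at P* = 26:
Q* = (33 - 26)/2 = 7/2
CS = (1/2) * Q* * (P_max - P*)
CS = (1/2) * 7/2 * (33 - 26)
CS = (1/2) * 7/2 * 7 = 49/4

49/4


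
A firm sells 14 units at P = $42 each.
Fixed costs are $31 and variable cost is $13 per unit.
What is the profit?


Total Revenue = P * Q = 42 * 14 = $588
Total Cost = FC + VC*Q = 31 + 13*14 = $213
Profit = TR - TC = 588 - 213 = $375

$375


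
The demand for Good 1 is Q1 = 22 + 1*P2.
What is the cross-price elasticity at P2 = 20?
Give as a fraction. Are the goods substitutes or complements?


dQ1/dP2 = 1
At P2 = 20: Q1 = 22 + 1*20 = 42
Exy = (dQ1/dP2)(P2/Q1) = 1 * 20 / 42 = 10/21
Since Exy > 0, the goods are substitutes.

10/21 (substitutes)


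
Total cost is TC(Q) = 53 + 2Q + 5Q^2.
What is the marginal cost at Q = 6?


MC = dTC/dQ = 2 + 2*5*Q
At Q = 6:
MC = 2 + 10*6
MC = 2 + 60 = 62

62


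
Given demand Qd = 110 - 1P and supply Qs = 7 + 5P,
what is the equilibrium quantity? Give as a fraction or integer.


First find equilibrium price:
110 - 1P = 7 + 5P
P* = 103/6 = 103/6
Then substitute into demand:
Q* = 110 - 1 * 103/6 = 557/6

557/6


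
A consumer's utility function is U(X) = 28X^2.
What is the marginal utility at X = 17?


MU = dU/dX = 28*2*X^(2-1)
MU = 56*X^1
At X = 17:
MU = 56 * 17^1
MU = 56 * 17 = 952

952


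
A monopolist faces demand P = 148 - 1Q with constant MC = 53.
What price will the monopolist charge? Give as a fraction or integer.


MR = 148 - 2Q
Set MR = MC: 148 - 2Q = 53
Q* = 95/2
Substitute into demand:
P* = 148 - 1*95/2 = 201/2

201/2


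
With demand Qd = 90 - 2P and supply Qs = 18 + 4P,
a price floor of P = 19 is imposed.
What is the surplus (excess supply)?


At P = 19:
Qd = 90 - 2*19 = 52
Qs = 18 + 4*19 = 94
Surplus = Qs - Qd = 94 - 52 = 42

42


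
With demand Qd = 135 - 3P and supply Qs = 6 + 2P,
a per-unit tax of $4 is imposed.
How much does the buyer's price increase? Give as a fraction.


With a per-unit tax, the buyer's price increase depends on relative slopes.
Supply slope: d = 2, Demand slope: b = 3
Buyer's price increase = d * tax / (b + d)
= 2 * 4 / (3 + 2)
= 8 / 5 = 8/5

8/5


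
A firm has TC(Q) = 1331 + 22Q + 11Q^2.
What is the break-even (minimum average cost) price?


AC(Q) = 1331/Q + 22 + 11Q
To minimize: dAC/dQ = -1331/Q^2 + 11 = 0
Q^2 = 1331/11 = 121
Q* = 11
Min AC = 1331/11 + 22 + 11*11
Min AC = 121 + 22 + 121 = 264

264


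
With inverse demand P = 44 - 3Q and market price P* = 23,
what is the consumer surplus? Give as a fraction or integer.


Maximum willingness to pay (at Q=0): P_max = 44
Quantity demanded at P* = 23:
Q* = (44 - 23)/3 = 7
CS = (1/2) * Q* * (P_max - P*)
CS = (1/2) * 7 * (44 - 23)
CS = (1/2) * 7 * 21 = 147/2

147/2


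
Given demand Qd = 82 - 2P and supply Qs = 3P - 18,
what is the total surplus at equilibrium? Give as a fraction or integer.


Find equilibrium: 82 - 2P = 3P - 18
82 + 18 = 5P
P* = 100/5 = 20
Q* = 3*20 - 18 = 42
Inverse demand: P = 41 - Q/2, so P_max = 41
Inverse supply: P = 6 + Q/3, so P_min = 6
CS = (1/2) * 42 * (41 - 20) = 441
PS = (1/2) * 42 * (20 - 6) = 294
TS = CS + PS = 441 + 294 = 735

735


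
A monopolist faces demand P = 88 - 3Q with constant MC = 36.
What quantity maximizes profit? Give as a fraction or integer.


TR = P*Q = (88 - 3Q)Q = 88Q - 3Q^2
MR = dTR/dQ = 88 - 6Q
Set MR = MC:
88 - 6Q = 36
52 = 6Q
Q* = 52/6 = 26/3

26/3


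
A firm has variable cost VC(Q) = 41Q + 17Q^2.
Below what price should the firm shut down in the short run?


AVC(Q) = VC(Q)/Q = 41 + 17Q
AVC is increasing in Q, so minimum AVC is at Q -> 0+.
Min AVC = 41
The firm should shut down if P < 41.

41


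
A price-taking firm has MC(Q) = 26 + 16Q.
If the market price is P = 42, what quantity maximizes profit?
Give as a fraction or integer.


In perfect competition, profit is maximized where P = MC.
42 = 26 + 16Q
16 = 16Q
Q* = 16/16 = 1

1


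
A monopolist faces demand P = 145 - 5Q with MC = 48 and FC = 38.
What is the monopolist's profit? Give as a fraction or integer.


MR = MC: 145 - 10Q = 48
Q* = 97/10
P* = 145 - 5*97/10 = 193/2
Profit = (P* - MC)*Q* - FC
= (193/2 - 48)*97/10 - 38
= 97/2*97/10 - 38
= 9409/20 - 38 = 8649/20

8649/20


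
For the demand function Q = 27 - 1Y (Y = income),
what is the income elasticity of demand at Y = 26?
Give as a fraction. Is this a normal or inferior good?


dQ/dY = -1
At Y = 26: Q = 27 - 1*26 = 1
Ey = (dQ/dY)(Y/Q) = -1 * 26 / 1 = -26
Since Ey < 0, this is a inferior good.

-26 (inferior good)


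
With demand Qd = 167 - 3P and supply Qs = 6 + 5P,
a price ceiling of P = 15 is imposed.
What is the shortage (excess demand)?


At P = 15:
Qd = 167 - 3*15 = 122
Qs = 6 + 5*15 = 81
Shortage = Qd - Qs = 122 - 81 = 41

41


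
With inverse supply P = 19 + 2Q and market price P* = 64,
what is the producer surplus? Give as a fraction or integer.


Minimum supply price (at Q=0): P_min = 19
Quantity supplied at P* = 64:
Q* = (64 - 19)/2 = 45/2
PS = (1/2) * Q* * (P* - P_min)
PS = (1/2) * 45/2 * (64 - 19)
PS = (1/2) * 45/2 * 45 = 2025/4

2025/4


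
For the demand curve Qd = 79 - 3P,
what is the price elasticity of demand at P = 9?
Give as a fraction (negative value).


dQ/dP = -3
At P = 9: Q = 79 - 3*9 = 52
E = (dQ/dP)(P/Q) = (-3)(9/52) = -27/52

-27/52


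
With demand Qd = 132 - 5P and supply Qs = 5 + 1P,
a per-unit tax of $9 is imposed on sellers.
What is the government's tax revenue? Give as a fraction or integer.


With tax on sellers, new supply: Qs' = 5 + 1(P - 9)
= 1P - 4
New equilibrium quantity:
Q_new = 56/3
Tax revenue = tax * Q_new = 9 * 56/3 = 168

168


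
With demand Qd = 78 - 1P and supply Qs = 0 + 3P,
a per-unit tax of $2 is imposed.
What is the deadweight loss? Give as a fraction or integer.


Pre-tax equilibrium quantity: Q* = 117/2
Post-tax equilibrium quantity: Q_tax = 57
Reduction in quantity: Q* - Q_tax = 3/2
DWL = (1/2) * tax * (Q* - Q_tax)
DWL = (1/2) * 2 * 3/2 = 3/2

3/2


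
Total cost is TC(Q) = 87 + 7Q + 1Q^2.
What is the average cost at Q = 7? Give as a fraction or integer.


TC(7) = 87 + 7*7 + 1*7^2
TC(7) = 87 + 49 + 49 = 185
AC = TC/Q = 185/7 = 185/7

185/7


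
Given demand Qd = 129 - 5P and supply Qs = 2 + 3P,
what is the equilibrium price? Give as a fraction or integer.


At equilibrium, Qd = Qs.
129 - 5P = 2 + 3P
129 - 2 = 5P + 3P
127 = 8P
P* = 127/8 = 127/8

127/8


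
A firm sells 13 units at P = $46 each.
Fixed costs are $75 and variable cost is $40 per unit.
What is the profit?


Total Revenue = P * Q = 46 * 13 = $598
Total Cost = FC + VC*Q = 75 + 40*13 = $595
Profit = TR - TC = 598 - 595 = $3

$3


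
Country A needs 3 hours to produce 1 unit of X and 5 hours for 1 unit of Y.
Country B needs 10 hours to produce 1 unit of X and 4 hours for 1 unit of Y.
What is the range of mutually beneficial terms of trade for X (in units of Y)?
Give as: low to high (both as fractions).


Opportunity cost of X for Country A = hours_X / hours_Y = 3/5 = 3/5 units of Y
Opportunity cost of X for Country B = hours_X / hours_Y = 10/4 = 5/2 units of Y
Terms of trade must be between the two opportunity costs.
Range: 3/5 to 5/2

3/5 to 5/2


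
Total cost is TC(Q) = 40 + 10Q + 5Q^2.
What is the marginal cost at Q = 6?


MC = dTC/dQ = 10 + 2*5*Q
At Q = 6:
MC = 10 + 10*6
MC = 10 + 60 = 70

70


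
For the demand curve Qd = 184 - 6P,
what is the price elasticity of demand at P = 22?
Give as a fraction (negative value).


dQ/dP = -6
At P = 22: Q = 184 - 6*22 = 52
E = (dQ/dP)(P/Q) = (-6)(22/52) = -33/13

-33/13


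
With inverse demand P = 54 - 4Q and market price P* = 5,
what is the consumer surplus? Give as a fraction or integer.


Maximum willingness to pay (at Q=0): P_max = 54
Quantity demanded at P* = 5:
Q* = (54 - 5)/4 = 49/4
CS = (1/2) * Q* * (P_max - P*)
CS = (1/2) * 49/4 * (54 - 5)
CS = (1/2) * 49/4 * 49 = 2401/8

2401/8


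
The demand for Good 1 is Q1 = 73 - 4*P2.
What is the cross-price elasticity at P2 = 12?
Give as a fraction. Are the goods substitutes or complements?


dQ1/dP2 = -4
At P2 = 12: Q1 = 73 - 4*12 = 25
Exy = (dQ1/dP2)(P2/Q1) = -4 * 12 / 25 = -48/25
Since Exy < 0, the goods are complements.

-48/25 (complements)


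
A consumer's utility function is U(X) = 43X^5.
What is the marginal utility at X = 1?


MU = dU/dX = 43*5*X^(5-1)
MU = 215*X^4
At X = 1:
MU = 215 * 1^4
MU = 215 * 1 = 215

215


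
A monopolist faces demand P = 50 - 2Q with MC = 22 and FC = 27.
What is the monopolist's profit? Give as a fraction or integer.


MR = MC: 50 - 4Q = 22
Q* = 7
P* = 50 - 2*7 = 36
Profit = (P* - MC)*Q* - FC
= (36 - 22)*7 - 27
= 14*7 - 27
= 98 - 27 = 71

71


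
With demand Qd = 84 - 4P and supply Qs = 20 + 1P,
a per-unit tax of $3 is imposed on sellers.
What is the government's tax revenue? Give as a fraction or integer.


With tax on sellers, new supply: Qs' = 20 + 1(P - 3)
= 17 + 1P
New equilibrium quantity:
Q_new = 152/5
Tax revenue = tax * Q_new = 3 * 152/5 = 456/5

456/5


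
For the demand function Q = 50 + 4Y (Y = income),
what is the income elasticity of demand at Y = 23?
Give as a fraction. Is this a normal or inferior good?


dQ/dY = 4
At Y = 23: Q = 50 + 4*23 = 142
Ey = (dQ/dY)(Y/Q) = 4 * 23 / 142 = 46/71
Since Ey > 0, this is a normal good.

46/71 (normal good)


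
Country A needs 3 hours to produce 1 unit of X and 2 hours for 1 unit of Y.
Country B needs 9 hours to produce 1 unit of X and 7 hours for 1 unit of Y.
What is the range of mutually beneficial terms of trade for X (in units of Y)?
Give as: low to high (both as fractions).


Opportunity cost of X for Country A = hours_X / hours_Y = 3/2 = 3/2 units of Y
Opportunity cost of X for Country B = hours_X / hours_Y = 9/7 = 9/7 units of Y
Terms of trade must be between the two opportunity costs.
Range: 9/7 to 3/2

9/7 to 3/2


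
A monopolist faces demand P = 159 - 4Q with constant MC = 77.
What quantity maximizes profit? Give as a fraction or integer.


TR = P*Q = (159 - 4Q)Q = 159Q - 4Q^2
MR = dTR/dQ = 159 - 8Q
Set MR = MC:
159 - 8Q = 77
82 = 8Q
Q* = 82/8 = 41/4

41/4


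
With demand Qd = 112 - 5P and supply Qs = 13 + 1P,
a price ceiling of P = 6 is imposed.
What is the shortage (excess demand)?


At P = 6:
Qd = 112 - 5*6 = 82
Qs = 13 + 1*6 = 19
Shortage = Qd - Qs = 82 - 19 = 63

63


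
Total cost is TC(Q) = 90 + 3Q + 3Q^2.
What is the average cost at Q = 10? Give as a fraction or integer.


TC(10) = 90 + 3*10 + 3*10^2
TC(10) = 90 + 30 + 300 = 420
AC = TC/Q = 420/10 = 42

42


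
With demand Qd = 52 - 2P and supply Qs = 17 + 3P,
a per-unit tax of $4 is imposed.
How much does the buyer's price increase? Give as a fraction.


With a per-unit tax, the buyer's price increase depends on relative slopes.
Supply slope: d = 3, Demand slope: b = 2
Buyer's price increase = d * tax / (b + d)
= 3 * 4 / (2 + 3)
= 12 / 5 = 12/5

12/5


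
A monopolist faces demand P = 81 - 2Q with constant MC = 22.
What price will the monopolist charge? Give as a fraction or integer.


MR = 81 - 4Q
Set MR = MC: 81 - 4Q = 22
Q* = 59/4
Substitute into demand:
P* = 81 - 2*59/4 = 103/2

103/2


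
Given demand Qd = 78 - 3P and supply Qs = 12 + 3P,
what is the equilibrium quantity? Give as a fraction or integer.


First find equilibrium price:
78 - 3P = 12 + 3P
P* = 66/6 = 11
Then substitute into demand:
Q* = 78 - 3 * 11 = 45

45


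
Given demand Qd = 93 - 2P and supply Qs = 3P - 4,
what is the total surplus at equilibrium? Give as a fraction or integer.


Find equilibrium: 93 - 2P = 3P - 4
93 + 4 = 5P
P* = 97/5 = 97/5
Q* = 3*97/5 - 4 = 271/5
Inverse demand: P = 93/2 - Q/2, so P_max = 93/2
Inverse supply: P = 4/3 + Q/3, so P_min = 4/3
CS = (1/2) * 271/5 * (93/2 - 97/5) = 73441/100
PS = (1/2) * 271/5 * (97/5 - 4/3) = 73441/150
TS = CS + PS = 73441/100 + 73441/150 = 73441/60

73441/60


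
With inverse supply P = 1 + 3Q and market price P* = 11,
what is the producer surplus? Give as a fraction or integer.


Minimum supply price (at Q=0): P_min = 1
Quantity supplied at P* = 11:
Q* = (11 - 1)/3 = 10/3
PS = (1/2) * Q* * (P* - P_min)
PS = (1/2) * 10/3 * (11 - 1)
PS = (1/2) * 10/3 * 10 = 50/3

50/3


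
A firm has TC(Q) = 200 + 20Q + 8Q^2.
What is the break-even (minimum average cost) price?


AC(Q) = 200/Q + 20 + 8Q
To minimize: dAC/dQ = -200/Q^2 + 8 = 0
Q^2 = 200/8 = 25
Q* = 5
Min AC = 200/5 + 20 + 8*5
Min AC = 40 + 20 + 40 = 100

100


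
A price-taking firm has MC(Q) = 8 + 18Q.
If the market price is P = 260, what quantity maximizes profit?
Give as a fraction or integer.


In perfect competition, profit is maximized where P = MC.
260 = 8 + 18Q
252 = 18Q
Q* = 252/18 = 14

14


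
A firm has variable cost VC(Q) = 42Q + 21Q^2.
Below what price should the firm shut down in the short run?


AVC(Q) = VC(Q)/Q = 42 + 21Q
AVC is increasing in Q, so minimum AVC is at Q -> 0+.
Min AVC = 42
The firm should shut down if P < 42.

42


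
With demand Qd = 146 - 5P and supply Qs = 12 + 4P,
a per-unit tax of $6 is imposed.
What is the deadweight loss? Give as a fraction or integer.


Pre-tax equilibrium quantity: Q* = 644/9
Post-tax equilibrium quantity: Q_tax = 524/9
Reduction in quantity: Q* - Q_tax = 40/3
DWL = (1/2) * tax * (Q* - Q_tax)
DWL = (1/2) * 6 * 40/3 = 40

40


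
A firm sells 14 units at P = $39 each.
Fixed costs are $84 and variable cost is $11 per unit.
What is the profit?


Total Revenue = P * Q = 39 * 14 = $546
Total Cost = FC + VC*Q = 84 + 11*14 = $238
Profit = TR - TC = 546 - 238 = $308

$308


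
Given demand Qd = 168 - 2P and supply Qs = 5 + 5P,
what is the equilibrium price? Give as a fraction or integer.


At equilibrium, Qd = Qs.
168 - 2P = 5 + 5P
168 - 5 = 2P + 5P
163 = 7P
P* = 163/7 = 163/7

163/7


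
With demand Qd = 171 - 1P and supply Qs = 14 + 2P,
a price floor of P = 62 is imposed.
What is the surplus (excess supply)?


At P = 62:
Qd = 171 - 1*62 = 109
Qs = 14 + 2*62 = 138
Surplus = Qs - Qd = 138 - 109 = 29

29


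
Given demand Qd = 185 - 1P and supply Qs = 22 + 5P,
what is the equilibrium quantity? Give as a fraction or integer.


First find equilibrium price:
185 - 1P = 22 + 5P
P* = 163/6 = 163/6
Then substitute into demand:
Q* = 185 - 1 * 163/6 = 947/6

947/6


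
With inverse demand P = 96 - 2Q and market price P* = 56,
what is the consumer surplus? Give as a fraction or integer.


Maximum willingness to pay (at Q=0): P_max = 96
Quantity demanded at P* = 56:
Q* = (96 - 56)/2 = 20
CS = (1/2) * Q* * (P_max - P*)
CS = (1/2) * 20 * (96 - 56)
CS = (1/2) * 20 * 40 = 400

400


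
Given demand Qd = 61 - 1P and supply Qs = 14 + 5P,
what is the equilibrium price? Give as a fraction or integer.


At equilibrium, Qd = Qs.
61 - 1P = 14 + 5P
61 - 14 = 1P + 5P
47 = 6P
P* = 47/6 = 47/6

47/6


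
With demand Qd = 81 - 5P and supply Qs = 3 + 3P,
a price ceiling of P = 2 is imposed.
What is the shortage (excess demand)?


At P = 2:
Qd = 81 - 5*2 = 71
Qs = 3 + 3*2 = 9
Shortage = Qd - Qs = 71 - 9 = 62

62


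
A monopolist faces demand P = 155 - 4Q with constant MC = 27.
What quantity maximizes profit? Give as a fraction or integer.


TR = P*Q = (155 - 4Q)Q = 155Q - 4Q^2
MR = dTR/dQ = 155 - 8Q
Set MR = MC:
155 - 8Q = 27
128 = 8Q
Q* = 128/8 = 16

16


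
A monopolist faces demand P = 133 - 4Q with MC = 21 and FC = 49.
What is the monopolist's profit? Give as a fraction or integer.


MR = MC: 133 - 8Q = 21
Q* = 14
P* = 133 - 4*14 = 77
Profit = (P* - MC)*Q* - FC
= (77 - 21)*14 - 49
= 56*14 - 49
= 784 - 49 = 735

735


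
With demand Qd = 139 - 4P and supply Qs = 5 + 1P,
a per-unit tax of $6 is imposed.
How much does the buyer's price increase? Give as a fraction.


With a per-unit tax, the buyer's price increase depends on relative slopes.
Supply slope: d = 1, Demand slope: b = 4
Buyer's price increase = d * tax / (b + d)
= 1 * 6 / (4 + 1)
= 6 / 5 = 6/5

6/5


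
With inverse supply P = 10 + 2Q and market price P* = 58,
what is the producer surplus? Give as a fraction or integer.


Minimum supply price (at Q=0): P_min = 10
Quantity supplied at P* = 58:
Q* = (58 - 10)/2 = 24
PS = (1/2) * Q* * (P* - P_min)
PS = (1/2) * 24 * (58 - 10)
PS = (1/2) * 24 * 48 = 576

576


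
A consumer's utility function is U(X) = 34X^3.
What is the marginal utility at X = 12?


MU = dU/dX = 34*3*X^(3-1)
MU = 102*X^2
At X = 12:
MU = 102 * 12^2
MU = 102 * 144 = 14688

14688


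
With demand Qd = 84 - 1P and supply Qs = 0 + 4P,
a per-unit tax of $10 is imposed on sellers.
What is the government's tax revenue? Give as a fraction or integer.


With tax on sellers, new supply: Qs' = 0 + 4(P - 10)
= 4P - 40
New equilibrium quantity:
Q_new = 296/5
Tax revenue = tax * Q_new = 10 * 296/5 = 592

592


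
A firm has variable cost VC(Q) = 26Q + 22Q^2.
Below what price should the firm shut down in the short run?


AVC(Q) = VC(Q)/Q = 26 + 22Q
AVC is increasing in Q, so minimum AVC is at Q -> 0+.
Min AVC = 26
The firm should shut down if P < 26.

26


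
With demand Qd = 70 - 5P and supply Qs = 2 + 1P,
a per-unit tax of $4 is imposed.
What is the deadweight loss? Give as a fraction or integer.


Pre-tax equilibrium quantity: Q* = 40/3
Post-tax equilibrium quantity: Q_tax = 10
Reduction in quantity: Q* - Q_tax = 10/3
DWL = (1/2) * tax * (Q* - Q_tax)
DWL = (1/2) * 4 * 10/3 = 20/3

20/3


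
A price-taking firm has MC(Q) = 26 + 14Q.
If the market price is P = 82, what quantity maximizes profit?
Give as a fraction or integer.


In perfect competition, profit is maximized where P = MC.
82 = 26 + 14Q
56 = 14Q
Q* = 56/14 = 4

4


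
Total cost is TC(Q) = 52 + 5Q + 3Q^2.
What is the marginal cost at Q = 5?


MC = dTC/dQ = 5 + 2*3*Q
At Q = 5:
MC = 5 + 6*5
MC = 5 + 30 = 35

35


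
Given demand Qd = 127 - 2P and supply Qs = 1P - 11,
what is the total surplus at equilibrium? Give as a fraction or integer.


Find equilibrium: 127 - 2P = 1P - 11
127 + 11 = 3P
P* = 138/3 = 46
Q* = 1*46 - 11 = 35
Inverse demand: P = 127/2 - Q/2, so P_max = 127/2
Inverse supply: P = 11 + Q/1, so P_min = 11
CS = (1/2) * 35 * (127/2 - 46) = 1225/4
PS = (1/2) * 35 * (46 - 11) = 1225/2
TS = CS + PS = 1225/4 + 1225/2 = 3675/4

3675/4


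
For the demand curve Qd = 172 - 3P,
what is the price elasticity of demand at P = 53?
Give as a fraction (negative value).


dQ/dP = -3
At P = 53: Q = 172 - 3*53 = 13
E = (dQ/dP)(P/Q) = (-3)(53/13) = -159/13

-159/13


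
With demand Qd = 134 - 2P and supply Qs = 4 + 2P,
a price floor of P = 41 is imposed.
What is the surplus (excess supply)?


At P = 41:
Qd = 134 - 2*41 = 52
Qs = 4 + 2*41 = 86
Surplus = Qs - Qd = 86 - 52 = 34

34


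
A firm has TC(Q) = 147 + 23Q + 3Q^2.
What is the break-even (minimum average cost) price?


AC(Q) = 147/Q + 23 + 3Q
To minimize: dAC/dQ = -147/Q^2 + 3 = 0
Q^2 = 147/3 = 49
Q* = 7
Min AC = 147/7 + 23 + 3*7
Min AC = 21 + 23 + 21 = 65

65


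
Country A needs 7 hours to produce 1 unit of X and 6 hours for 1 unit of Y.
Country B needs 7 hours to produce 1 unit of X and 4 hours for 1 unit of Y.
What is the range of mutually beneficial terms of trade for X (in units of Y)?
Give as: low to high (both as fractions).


Opportunity cost of X for Country A = hours_X / hours_Y = 7/6 = 7/6 units of Y
Opportunity cost of X for Country B = hours_X / hours_Y = 7/4 = 7/4 units of Y
Terms of trade must be between the two opportunity costs.
Range: 7/6 to 7/4

7/6 to 7/4


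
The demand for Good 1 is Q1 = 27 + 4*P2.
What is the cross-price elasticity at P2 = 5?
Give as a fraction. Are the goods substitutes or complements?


dQ1/dP2 = 4
At P2 = 5: Q1 = 27 + 4*5 = 47
Exy = (dQ1/dP2)(P2/Q1) = 4 * 5 / 47 = 20/47
Since Exy > 0, the goods are substitutes.

20/47 (substitutes)


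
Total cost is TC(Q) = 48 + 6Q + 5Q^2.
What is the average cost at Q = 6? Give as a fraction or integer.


TC(6) = 48 + 6*6 + 5*6^2
TC(6) = 48 + 36 + 180 = 264
AC = TC/Q = 264/6 = 44

44


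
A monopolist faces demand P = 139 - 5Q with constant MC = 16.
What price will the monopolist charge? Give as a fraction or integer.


MR = 139 - 10Q
Set MR = MC: 139 - 10Q = 16
Q* = 123/10
Substitute into demand:
P* = 139 - 5*123/10 = 155/2

155/2


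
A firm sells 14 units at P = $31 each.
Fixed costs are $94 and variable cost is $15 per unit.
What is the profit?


Total Revenue = P * Q = 31 * 14 = $434
Total Cost = FC + VC*Q = 94 + 15*14 = $304
Profit = TR - TC = 434 - 304 = $130

$130


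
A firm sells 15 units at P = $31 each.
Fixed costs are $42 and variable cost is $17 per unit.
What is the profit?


Total Revenue = P * Q = 31 * 15 = $465
Total Cost = FC + VC*Q = 42 + 17*15 = $297
Profit = TR - TC = 465 - 297 = $168

$168


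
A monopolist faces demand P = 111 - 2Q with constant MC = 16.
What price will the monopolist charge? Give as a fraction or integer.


MR = 111 - 4Q
Set MR = MC: 111 - 4Q = 16
Q* = 95/4
Substitute into demand:
P* = 111 - 2*95/4 = 127/2

127/2


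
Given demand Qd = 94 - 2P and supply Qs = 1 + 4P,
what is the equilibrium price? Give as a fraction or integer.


At equilibrium, Qd = Qs.
94 - 2P = 1 + 4P
94 - 1 = 2P + 4P
93 = 6P
P* = 93/6 = 31/2

31/2


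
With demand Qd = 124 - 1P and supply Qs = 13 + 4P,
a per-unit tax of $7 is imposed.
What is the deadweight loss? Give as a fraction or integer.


Pre-tax equilibrium quantity: Q* = 509/5
Post-tax equilibrium quantity: Q_tax = 481/5
Reduction in quantity: Q* - Q_tax = 28/5
DWL = (1/2) * tax * (Q* - Q_tax)
DWL = (1/2) * 7 * 28/5 = 98/5

98/5


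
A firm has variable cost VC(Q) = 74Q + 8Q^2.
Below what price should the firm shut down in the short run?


AVC(Q) = VC(Q)/Q = 74 + 8Q
AVC is increasing in Q, so minimum AVC is at Q -> 0+.
Min AVC = 74
The firm should shut down if P < 74.

74


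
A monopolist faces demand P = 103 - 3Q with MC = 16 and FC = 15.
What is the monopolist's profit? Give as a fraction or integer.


MR = MC: 103 - 6Q = 16
Q* = 29/2
P* = 103 - 3*29/2 = 119/2
Profit = (P* - MC)*Q* - FC
= (119/2 - 16)*29/2 - 15
= 87/2*29/2 - 15
= 2523/4 - 15 = 2463/4

2463/4


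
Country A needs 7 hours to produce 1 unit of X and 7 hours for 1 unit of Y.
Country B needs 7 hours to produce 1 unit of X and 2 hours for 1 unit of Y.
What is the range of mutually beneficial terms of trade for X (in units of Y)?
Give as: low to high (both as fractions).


Opportunity cost of X for Country A = hours_X / hours_Y = 7/7 = 1 units of Y
Opportunity cost of X for Country B = hours_X / hours_Y = 7/2 = 7/2 units of Y
Terms of trade must be between the two opportunity costs.
Range: 1 to 7/2

1 to 7/2


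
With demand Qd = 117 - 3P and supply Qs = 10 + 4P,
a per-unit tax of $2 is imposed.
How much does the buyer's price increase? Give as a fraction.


With a per-unit tax, the buyer's price increase depends on relative slopes.
Supply slope: d = 4, Demand slope: b = 3
Buyer's price increase = d * tax / (b + d)
= 4 * 2 / (3 + 4)
= 8 / 7 = 8/7

8/7


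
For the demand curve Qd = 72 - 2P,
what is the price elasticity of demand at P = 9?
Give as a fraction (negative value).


dQ/dP = -2
At P = 9: Q = 72 - 2*9 = 54
E = (dQ/dP)(P/Q) = (-2)(9/54) = -1/3

-1/3


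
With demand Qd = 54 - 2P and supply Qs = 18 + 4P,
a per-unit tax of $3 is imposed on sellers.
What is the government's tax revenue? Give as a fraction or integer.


With tax on sellers, new supply: Qs' = 18 + 4(P - 3)
= 6 + 4P
New equilibrium quantity:
Q_new = 38
Tax revenue = tax * Q_new = 3 * 38 = 114

114


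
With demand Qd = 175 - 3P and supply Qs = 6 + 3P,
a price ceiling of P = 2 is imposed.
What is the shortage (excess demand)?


At P = 2:
Qd = 175 - 3*2 = 169
Qs = 6 + 3*2 = 12
Shortage = Qd - Qs = 169 - 12 = 157

157


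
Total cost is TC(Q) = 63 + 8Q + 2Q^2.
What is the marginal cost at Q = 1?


MC = dTC/dQ = 8 + 2*2*Q
At Q = 1:
MC = 8 + 4*1
MC = 8 + 4 = 12

12


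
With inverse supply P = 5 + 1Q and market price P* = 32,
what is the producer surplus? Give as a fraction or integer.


Minimum supply price (at Q=0): P_min = 5
Quantity supplied at P* = 32:
Q* = (32 - 5)/1 = 27
PS = (1/2) * Q* * (P* - P_min)
PS = (1/2) * 27 * (32 - 5)
PS = (1/2) * 27 * 27 = 729/2

729/2


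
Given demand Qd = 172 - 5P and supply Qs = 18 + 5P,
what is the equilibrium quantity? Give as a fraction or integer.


First find equilibrium price:
172 - 5P = 18 + 5P
P* = 154/10 = 77/5
Then substitute into demand:
Q* = 172 - 5 * 77/5 = 95

95


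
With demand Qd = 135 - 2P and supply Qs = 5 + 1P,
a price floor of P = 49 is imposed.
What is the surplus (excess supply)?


At P = 49:
Qd = 135 - 2*49 = 37
Qs = 5 + 1*49 = 54
Surplus = Qs - Qd = 54 - 37 = 17

17


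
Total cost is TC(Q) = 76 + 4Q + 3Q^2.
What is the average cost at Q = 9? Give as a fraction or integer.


TC(9) = 76 + 4*9 + 3*9^2
TC(9) = 76 + 36 + 243 = 355
AC = TC/Q = 355/9 = 355/9

355/9


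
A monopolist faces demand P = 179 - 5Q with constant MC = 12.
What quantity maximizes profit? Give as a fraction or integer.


TR = P*Q = (179 - 5Q)Q = 179Q - 5Q^2
MR = dTR/dQ = 179 - 10Q
Set MR = MC:
179 - 10Q = 12
167 = 10Q
Q* = 167/10 = 167/10

167/10


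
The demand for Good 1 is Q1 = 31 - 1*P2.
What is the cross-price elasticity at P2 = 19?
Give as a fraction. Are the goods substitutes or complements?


dQ1/dP2 = -1
At P2 = 19: Q1 = 31 - 1*19 = 12
Exy = (dQ1/dP2)(P2/Q1) = -1 * 19 / 12 = -19/12
Since Exy < 0, the goods are complements.

-19/12 (complements)


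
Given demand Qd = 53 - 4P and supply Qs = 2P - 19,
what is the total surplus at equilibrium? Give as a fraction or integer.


Find equilibrium: 53 - 4P = 2P - 19
53 + 19 = 6P
P* = 72/6 = 12
Q* = 2*12 - 19 = 5
Inverse demand: P = 53/4 - Q/4, so P_max = 53/4
Inverse supply: P = 19/2 + Q/2, so P_min = 19/2
CS = (1/2) * 5 * (53/4 - 12) = 25/8
PS = (1/2) * 5 * (12 - 19/2) = 25/4
TS = CS + PS = 25/8 + 25/4 = 75/8

75/8


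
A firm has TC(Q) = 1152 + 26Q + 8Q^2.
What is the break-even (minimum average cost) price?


AC(Q) = 1152/Q + 26 + 8Q
To minimize: dAC/dQ = -1152/Q^2 + 8 = 0
Q^2 = 1152/8 = 144
Q* = 12
Min AC = 1152/12 + 26 + 8*12
Min AC = 96 + 26 + 96 = 218

218


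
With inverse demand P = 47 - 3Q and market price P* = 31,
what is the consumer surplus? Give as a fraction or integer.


Maximum willingness to pay (at Q=0): P_max = 47
Quantity demanded at P* = 31:
Q* = (47 - 31)/3 = 16/3
CS = (1/2) * Q* * (P_max - P*)
CS = (1/2) * 16/3 * (47 - 31)
CS = (1/2) * 16/3 * 16 = 128/3

128/3


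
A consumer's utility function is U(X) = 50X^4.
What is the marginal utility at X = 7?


MU = dU/dX = 50*4*X^(4-1)
MU = 200*X^3
At X = 7:
MU = 200 * 7^3
MU = 200 * 343 = 68600

68600


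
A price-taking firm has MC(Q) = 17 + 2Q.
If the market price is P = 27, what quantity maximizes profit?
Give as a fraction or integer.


In perfect competition, profit is maximized where P = MC.
27 = 17 + 2Q
10 = 2Q
Q* = 10/2 = 5

5


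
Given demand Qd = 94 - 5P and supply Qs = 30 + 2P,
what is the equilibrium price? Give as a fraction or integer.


At equilibrium, Qd = Qs.
94 - 5P = 30 + 2P
94 - 30 = 5P + 2P
64 = 7P
P* = 64/7 = 64/7

64/7


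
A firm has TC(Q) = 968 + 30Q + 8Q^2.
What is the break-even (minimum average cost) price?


AC(Q) = 968/Q + 30 + 8Q
To minimize: dAC/dQ = -968/Q^2 + 8 = 0
Q^2 = 968/8 = 121
Q* = 11
Min AC = 968/11 + 30 + 8*11
Min AC = 88 + 30 + 88 = 206

206


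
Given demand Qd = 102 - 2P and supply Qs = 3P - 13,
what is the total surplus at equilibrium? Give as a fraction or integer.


Find equilibrium: 102 - 2P = 3P - 13
102 + 13 = 5P
P* = 115/5 = 23
Q* = 3*23 - 13 = 56
Inverse demand: P = 51 - Q/2, so P_max = 51
Inverse supply: P = 13/3 + Q/3, so P_min = 13/3
CS = (1/2) * 56 * (51 - 23) = 784
PS = (1/2) * 56 * (23 - 13/3) = 1568/3
TS = CS + PS = 784 + 1568/3 = 3920/3

3920/3


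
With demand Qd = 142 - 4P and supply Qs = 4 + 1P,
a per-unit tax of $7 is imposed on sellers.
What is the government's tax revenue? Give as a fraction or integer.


With tax on sellers, new supply: Qs' = 4 + 1(P - 7)
= 1P - 3
New equilibrium quantity:
Q_new = 26
Tax revenue = tax * Q_new = 7 * 26 = 182

182


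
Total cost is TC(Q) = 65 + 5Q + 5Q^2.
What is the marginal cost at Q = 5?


MC = dTC/dQ = 5 + 2*5*Q
At Q = 5:
MC = 5 + 10*5
MC = 5 + 50 = 55

55


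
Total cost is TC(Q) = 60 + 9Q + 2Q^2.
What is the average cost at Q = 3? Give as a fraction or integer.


TC(3) = 60 + 9*3 + 2*3^2
TC(3) = 60 + 27 + 18 = 105
AC = TC/Q = 105/3 = 35

35


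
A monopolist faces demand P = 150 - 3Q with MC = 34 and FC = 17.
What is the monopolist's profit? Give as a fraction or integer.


MR = MC: 150 - 6Q = 34
Q* = 58/3
P* = 150 - 3*58/3 = 92
Profit = (P* - MC)*Q* - FC
= (92 - 34)*58/3 - 17
= 58*58/3 - 17
= 3364/3 - 17 = 3313/3

3313/3


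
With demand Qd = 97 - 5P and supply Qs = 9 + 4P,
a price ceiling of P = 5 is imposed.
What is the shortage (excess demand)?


At P = 5:
Qd = 97 - 5*5 = 72
Qs = 9 + 4*5 = 29
Shortage = Qd - Qs = 72 - 29 = 43

43


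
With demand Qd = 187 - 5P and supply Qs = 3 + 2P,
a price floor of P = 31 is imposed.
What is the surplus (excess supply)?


At P = 31:
Qd = 187 - 5*31 = 32
Qs = 3 + 2*31 = 65
Surplus = Qs - Qd = 65 - 32 = 33

33


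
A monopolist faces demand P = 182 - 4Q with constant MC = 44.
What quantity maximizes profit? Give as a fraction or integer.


TR = P*Q = (182 - 4Q)Q = 182Q - 4Q^2
MR = dTR/dQ = 182 - 8Q
Set MR = MC:
182 - 8Q = 44
138 = 8Q
Q* = 138/8 = 69/4

69/4


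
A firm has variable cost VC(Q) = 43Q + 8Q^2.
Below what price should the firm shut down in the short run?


AVC(Q) = VC(Q)/Q = 43 + 8Q
AVC is increasing in Q, so minimum AVC is at Q -> 0+.
Min AVC = 43
The firm should shut down if P < 43.

43


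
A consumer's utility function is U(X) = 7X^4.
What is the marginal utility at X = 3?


MU = dU/dX = 7*4*X^(4-1)
MU = 28*X^3
At X = 3:
MU = 28 * 3^3
MU = 28 * 27 = 756

756


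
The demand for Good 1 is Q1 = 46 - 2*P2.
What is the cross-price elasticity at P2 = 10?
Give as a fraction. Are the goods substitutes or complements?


dQ1/dP2 = -2
At P2 = 10: Q1 = 46 - 2*10 = 26
Exy = (dQ1/dP2)(P2/Q1) = -2 * 10 / 26 = -10/13
Since Exy < 0, the goods are complements.

-10/13 (complements)


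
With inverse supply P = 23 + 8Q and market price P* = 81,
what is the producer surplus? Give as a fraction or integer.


Minimum supply price (at Q=0): P_min = 23
Quantity supplied at P* = 81:
Q* = (81 - 23)/8 = 29/4
PS = (1/2) * Q* * (P* - P_min)
PS = (1/2) * 29/4 * (81 - 23)
PS = (1/2) * 29/4 * 58 = 841/4

841/4


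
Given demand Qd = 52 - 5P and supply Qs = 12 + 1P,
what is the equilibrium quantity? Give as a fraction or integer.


First find equilibrium price:
52 - 5P = 12 + 1P
P* = 40/6 = 20/3
Then substitute into demand:
Q* = 52 - 5 * 20/3 = 56/3

56/3


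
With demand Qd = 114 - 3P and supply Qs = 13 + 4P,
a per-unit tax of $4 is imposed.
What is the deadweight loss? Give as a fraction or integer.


Pre-tax equilibrium quantity: Q* = 495/7
Post-tax equilibrium quantity: Q_tax = 447/7
Reduction in quantity: Q* - Q_tax = 48/7
DWL = (1/2) * tax * (Q* - Q_tax)
DWL = (1/2) * 4 * 48/7 = 96/7

96/7


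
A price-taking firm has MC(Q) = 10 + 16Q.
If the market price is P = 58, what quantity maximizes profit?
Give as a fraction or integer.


In perfect competition, profit is maximized where P = MC.
58 = 10 + 16Q
48 = 16Q
Q* = 48/16 = 3

3


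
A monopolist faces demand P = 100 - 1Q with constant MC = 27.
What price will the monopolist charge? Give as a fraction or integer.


MR = 100 - 2Q
Set MR = MC: 100 - 2Q = 27
Q* = 73/2
Substitute into demand:
P* = 100 - 1*73/2 = 127/2

127/2


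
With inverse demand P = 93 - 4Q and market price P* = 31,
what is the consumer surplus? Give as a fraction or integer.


Maximum willingness to pay (at Q=0): P_max = 93
Quantity demanded at P* = 31:
Q* = (93 - 31)/4 = 31/2
CS = (1/2) * Q* * (P_max - P*)
CS = (1/2) * 31/2 * (93 - 31)
CS = (1/2) * 31/2 * 62 = 961/2

961/2


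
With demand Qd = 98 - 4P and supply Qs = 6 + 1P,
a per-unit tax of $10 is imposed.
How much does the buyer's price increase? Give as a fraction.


With a per-unit tax, the buyer's price increase depends on relative slopes.
Supply slope: d = 1, Demand slope: b = 4
Buyer's price increase = d * tax / (b + d)
= 1 * 10 / (4 + 1)
= 10 / 5 = 2

2


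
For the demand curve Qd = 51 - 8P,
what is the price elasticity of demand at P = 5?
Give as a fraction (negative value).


dQ/dP = -8
At P = 5: Q = 51 - 8*5 = 11
E = (dQ/dP)(P/Q) = (-8)(5/11) = -40/11

-40/11


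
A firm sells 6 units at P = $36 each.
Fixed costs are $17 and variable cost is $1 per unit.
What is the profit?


Total Revenue = P * Q = 36 * 6 = $216
Total Cost = FC + VC*Q = 17 + 1*6 = $23
Profit = TR - TC = 216 - 23 = $193

$193


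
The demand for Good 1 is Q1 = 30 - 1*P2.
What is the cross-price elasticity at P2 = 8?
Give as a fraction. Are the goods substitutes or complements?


dQ1/dP2 = -1
At P2 = 8: Q1 = 30 - 1*8 = 22
Exy = (dQ1/dP2)(P2/Q1) = -1 * 8 / 22 = -4/11
Since Exy < 0, the goods are complements.

-4/11 (complements)


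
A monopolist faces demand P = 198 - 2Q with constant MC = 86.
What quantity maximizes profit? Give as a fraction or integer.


TR = P*Q = (198 - 2Q)Q = 198Q - 2Q^2
MR = dTR/dQ = 198 - 4Q
Set MR = MC:
198 - 4Q = 86
112 = 4Q
Q* = 112/4 = 28

28


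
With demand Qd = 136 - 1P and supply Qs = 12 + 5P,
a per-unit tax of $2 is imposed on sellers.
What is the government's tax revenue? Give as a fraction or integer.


With tax on sellers, new supply: Qs' = 12 + 5(P - 2)
= 2 + 5P
New equilibrium quantity:
Q_new = 341/3
Tax revenue = tax * Q_new = 2 * 341/3 = 682/3

682/3


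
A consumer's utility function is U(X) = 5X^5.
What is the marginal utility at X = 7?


MU = dU/dX = 5*5*X^(5-1)
MU = 25*X^4
At X = 7:
MU = 25 * 7^4
MU = 25 * 2401 = 60025

60025


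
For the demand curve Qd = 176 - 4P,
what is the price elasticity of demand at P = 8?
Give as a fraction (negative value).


dQ/dP = -4
At P = 8: Q = 176 - 4*8 = 144
E = (dQ/dP)(P/Q) = (-4)(8/144) = -2/9

-2/9


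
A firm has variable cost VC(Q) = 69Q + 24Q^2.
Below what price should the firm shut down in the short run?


AVC(Q) = VC(Q)/Q = 69 + 24Q
AVC is increasing in Q, so minimum AVC is at Q -> 0+.
Min AVC = 69
The firm should shut down if P < 69.

69


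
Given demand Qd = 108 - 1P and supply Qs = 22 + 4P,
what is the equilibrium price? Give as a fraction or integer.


At equilibrium, Qd = Qs.
108 - 1P = 22 + 4P
108 - 22 = 1P + 4P
86 = 5P
P* = 86/5 = 86/5

86/5


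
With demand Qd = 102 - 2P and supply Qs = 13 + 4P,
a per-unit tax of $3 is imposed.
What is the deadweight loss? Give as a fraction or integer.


Pre-tax equilibrium quantity: Q* = 217/3
Post-tax equilibrium quantity: Q_tax = 205/3
Reduction in quantity: Q* - Q_tax = 4
DWL = (1/2) * tax * (Q* - Q_tax)
DWL = (1/2) * 3 * 4 = 6

6


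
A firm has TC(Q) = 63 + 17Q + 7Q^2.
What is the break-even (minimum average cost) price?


AC(Q) = 63/Q + 17 + 7Q
To minimize: dAC/dQ = -63/Q^2 + 7 = 0
Q^2 = 63/7 = 9
Q* = 3
Min AC = 63/3 + 17 + 7*3
Min AC = 21 + 17 + 21 = 59

59


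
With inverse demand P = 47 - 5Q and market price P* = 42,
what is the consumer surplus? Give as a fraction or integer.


Maximum willingness to pay (at Q=0): P_max = 47
Quantity demanded at P* = 42:
Q* = (47 - 42)/5 = 1
CS = (1/2) * Q* * (P_max - P*)
CS = (1/2) * 1 * (47 - 42)
CS = (1/2) * 1 * 5 = 5/2

5/2


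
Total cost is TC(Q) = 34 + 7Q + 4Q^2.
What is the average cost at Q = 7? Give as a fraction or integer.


TC(7) = 34 + 7*7 + 4*7^2
TC(7) = 34 + 49 + 196 = 279
AC = TC/Q = 279/7 = 279/7

279/7


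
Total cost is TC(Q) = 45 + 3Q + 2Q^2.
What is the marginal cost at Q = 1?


MC = dTC/dQ = 3 + 2*2*Q
At Q = 1:
MC = 3 + 4*1
MC = 3 + 4 = 7

7


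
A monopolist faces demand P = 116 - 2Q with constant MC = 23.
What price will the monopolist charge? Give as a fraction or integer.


MR = 116 - 4Q
Set MR = MC: 116 - 4Q = 23
Q* = 93/4
Substitute into demand:
P* = 116 - 2*93/4 = 139/2

139/2


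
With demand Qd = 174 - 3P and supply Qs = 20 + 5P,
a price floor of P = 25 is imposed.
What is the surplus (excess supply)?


At P = 25:
Qd = 174 - 3*25 = 99
Qs = 20 + 5*25 = 145
Surplus = Qs - Qd = 145 - 99 = 46

46


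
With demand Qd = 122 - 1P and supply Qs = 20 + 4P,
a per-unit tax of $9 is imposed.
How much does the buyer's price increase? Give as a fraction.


With a per-unit tax, the buyer's price increase depends on relative slopes.
Supply slope: d = 4, Demand slope: b = 1
Buyer's price increase = d * tax / (b + d)
= 4 * 9 / (1 + 4)
= 36 / 5 = 36/5

36/5


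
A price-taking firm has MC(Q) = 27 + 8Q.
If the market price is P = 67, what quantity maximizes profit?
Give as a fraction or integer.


In perfect competition, profit is maximized where P = MC.
67 = 27 + 8Q
40 = 8Q
Q* = 40/8 = 5

5


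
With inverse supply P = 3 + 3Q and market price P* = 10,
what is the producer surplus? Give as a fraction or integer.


Minimum supply price (at Q=0): P_min = 3
Quantity supplied at P* = 10:
Q* = (10 - 3)/3 = 7/3
PS = (1/2) * Q* * (P* - P_min)
PS = (1/2) * 7/3 * (10 - 3)
PS = (1/2) * 7/3 * 7 = 49/6

49/6


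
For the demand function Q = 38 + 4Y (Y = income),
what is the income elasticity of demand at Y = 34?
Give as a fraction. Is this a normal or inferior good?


dQ/dY = 4
At Y = 34: Q = 38 + 4*34 = 174
Ey = (dQ/dY)(Y/Q) = 4 * 34 / 174 = 68/87
Since Ey > 0, this is a normal good.

68/87 (normal good)


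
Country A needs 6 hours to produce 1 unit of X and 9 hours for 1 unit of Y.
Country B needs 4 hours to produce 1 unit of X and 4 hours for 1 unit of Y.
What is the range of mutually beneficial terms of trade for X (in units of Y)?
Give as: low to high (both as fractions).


Opportunity cost of X for Country A = hours_X / hours_Y = 6/9 = 2/3 units of Y
Opportunity cost of X for Country B = hours_X / hours_Y = 4/4 = 1 units of Y
Terms of trade must be between the two opportunity costs.
Range: 2/3 to 1

2/3 to 1
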